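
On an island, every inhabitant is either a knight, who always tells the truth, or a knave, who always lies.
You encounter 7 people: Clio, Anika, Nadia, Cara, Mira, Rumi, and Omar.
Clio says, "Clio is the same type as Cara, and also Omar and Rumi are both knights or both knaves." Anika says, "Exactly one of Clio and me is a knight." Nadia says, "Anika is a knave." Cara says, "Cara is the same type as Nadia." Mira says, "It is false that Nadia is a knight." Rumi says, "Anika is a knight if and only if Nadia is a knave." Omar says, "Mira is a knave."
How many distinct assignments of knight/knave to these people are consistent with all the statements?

Consistent assignments:
  Clio=knave, Anika=knave, Nadia=knight, Cara=knight, Mira=knave, Rumi=knight, Omar=knight

1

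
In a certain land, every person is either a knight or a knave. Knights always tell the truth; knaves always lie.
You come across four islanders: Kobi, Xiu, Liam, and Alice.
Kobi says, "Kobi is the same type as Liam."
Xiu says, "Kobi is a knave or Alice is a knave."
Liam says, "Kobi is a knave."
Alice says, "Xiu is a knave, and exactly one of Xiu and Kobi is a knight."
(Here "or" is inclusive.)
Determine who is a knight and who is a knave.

Knights: Xiu and Liam. Knaves: Kobi and Alice.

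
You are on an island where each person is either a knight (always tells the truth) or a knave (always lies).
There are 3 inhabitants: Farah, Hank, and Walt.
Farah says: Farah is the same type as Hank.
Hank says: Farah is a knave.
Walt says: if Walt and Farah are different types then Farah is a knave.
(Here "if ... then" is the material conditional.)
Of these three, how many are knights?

2

The unique consistent assignment is Farah=knave, Hank=knight, Walt=knight.
That has 2 knights.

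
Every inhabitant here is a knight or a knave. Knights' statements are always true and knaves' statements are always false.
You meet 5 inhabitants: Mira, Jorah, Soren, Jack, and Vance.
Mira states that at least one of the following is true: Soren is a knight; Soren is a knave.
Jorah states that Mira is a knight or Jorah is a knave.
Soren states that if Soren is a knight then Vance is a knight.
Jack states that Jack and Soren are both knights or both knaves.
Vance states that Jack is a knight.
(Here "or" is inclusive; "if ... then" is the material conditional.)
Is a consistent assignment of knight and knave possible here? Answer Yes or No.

One consistent assignment: Mira=knight, Jorah=knight, Soren=knight, Jack=knight, Vance=knight.

Yes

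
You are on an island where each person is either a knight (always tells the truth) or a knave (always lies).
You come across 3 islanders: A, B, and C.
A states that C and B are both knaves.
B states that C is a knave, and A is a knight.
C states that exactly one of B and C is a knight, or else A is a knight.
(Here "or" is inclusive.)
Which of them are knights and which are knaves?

Suppose A is a knight. Then A's statement "C and B are both knaves" would have to be true. Checking the 4 ways to assign the others, none is consistent with every speaker.
(For instance, with B=knave, C=knight, A's claim "C and B are both knaves" comes out false where it would need to be true.)
So A must be a knave, making "C and B are both knaves" false. Taking A=knave, B=knave, C=knight, each remaining statement checks out:
  B (knave): "C is a knave, and A is a knight" — false. ✓
  C (knight): "exactly one of B and C is a knight, or else A is a knight" — true. ✓
This is the unique consistent assignment.

Knights: C. Knaves: A and B.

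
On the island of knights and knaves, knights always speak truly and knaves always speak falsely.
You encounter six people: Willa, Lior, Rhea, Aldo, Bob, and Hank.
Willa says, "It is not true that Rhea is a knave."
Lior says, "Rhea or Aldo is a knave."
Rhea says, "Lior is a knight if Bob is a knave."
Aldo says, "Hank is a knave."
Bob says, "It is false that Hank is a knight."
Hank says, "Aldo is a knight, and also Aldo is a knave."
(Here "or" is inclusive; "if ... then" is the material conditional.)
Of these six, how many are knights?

The unique consistent assignment is Willa=knight, Lior=knave, Rhea=knight, Aldo=knight, Bob=knight, Hank=knave.
That has 4 knights.

4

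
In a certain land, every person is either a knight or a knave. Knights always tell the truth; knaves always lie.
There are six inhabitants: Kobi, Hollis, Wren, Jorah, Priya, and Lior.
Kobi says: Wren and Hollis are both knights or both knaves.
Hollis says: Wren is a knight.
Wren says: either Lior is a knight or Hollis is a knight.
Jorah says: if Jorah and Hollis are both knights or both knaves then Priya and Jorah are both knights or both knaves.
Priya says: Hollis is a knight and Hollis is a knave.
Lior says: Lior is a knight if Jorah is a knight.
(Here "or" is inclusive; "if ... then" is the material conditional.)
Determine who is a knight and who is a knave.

Knights: Kobi and Jorah. Knaves: Hollis, Wren, Priya, and Lior.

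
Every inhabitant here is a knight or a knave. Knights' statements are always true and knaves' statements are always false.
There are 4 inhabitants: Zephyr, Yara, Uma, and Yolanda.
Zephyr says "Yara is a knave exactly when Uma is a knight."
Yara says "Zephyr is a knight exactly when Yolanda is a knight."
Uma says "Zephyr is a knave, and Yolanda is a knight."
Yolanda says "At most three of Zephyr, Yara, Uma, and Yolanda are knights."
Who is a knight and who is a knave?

Knights: Zephyr, Yara, and Yolanda. Knaves: Uma.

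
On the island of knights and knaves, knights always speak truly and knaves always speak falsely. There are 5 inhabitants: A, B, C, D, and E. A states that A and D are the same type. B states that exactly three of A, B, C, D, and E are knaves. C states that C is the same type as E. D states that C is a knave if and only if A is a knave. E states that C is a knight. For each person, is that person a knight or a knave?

A is a knight, B is a knave, C is a knight, D is a knight, and E is a knight.

A is a knight, so "A and D are the same type" must be true — and it is.
B is a knave; "exactly three of A, B, C, D, and E are knaves" is False, as required.
C is a knight; "C is the same type as E" is true, as required.
As a knight, D's statement "C is a knave if and only if A is a knave" should be true; it is.
As a knight, E's statement "C is a knight" should be true; it is.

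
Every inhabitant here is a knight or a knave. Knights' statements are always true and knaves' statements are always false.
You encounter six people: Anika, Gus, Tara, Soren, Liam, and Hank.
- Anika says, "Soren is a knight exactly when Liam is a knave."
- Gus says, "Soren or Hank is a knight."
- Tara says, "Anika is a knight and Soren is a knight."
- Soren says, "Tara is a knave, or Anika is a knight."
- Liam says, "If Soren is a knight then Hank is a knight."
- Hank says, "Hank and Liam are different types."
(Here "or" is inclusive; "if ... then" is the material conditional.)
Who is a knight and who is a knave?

Anika (knight): "Soren is a knight exactly when Liam is a knave" — true. ✓
Gus (knight): "Soren or Hank is a knight" — true. ✓
Tara is a knight, so "Anika is a knight and Soren is a knight" must be true — and it is.
Soren is a knight; "Tara is a knave, or Anika is a knight" is true, as required.
Since Liam is a knave, "if Soren is a knight then Hank is a knight" needs to be False, which holds.
As a knave, Hank's statement "Hank and Liam are different types" should be False; it is.

Anika is a knight, Gus is a knight, Tara is a knight, Soren is a knight, Liam is a knave, and Hank is a knave.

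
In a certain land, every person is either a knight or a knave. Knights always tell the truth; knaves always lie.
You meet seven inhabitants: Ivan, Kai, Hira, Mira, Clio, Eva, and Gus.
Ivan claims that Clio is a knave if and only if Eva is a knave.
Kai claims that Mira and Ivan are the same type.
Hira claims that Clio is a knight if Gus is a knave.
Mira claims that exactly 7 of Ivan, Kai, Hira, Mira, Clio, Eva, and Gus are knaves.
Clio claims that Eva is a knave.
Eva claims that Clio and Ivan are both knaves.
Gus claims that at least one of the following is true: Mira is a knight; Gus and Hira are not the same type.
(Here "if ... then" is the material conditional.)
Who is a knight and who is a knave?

Ivan is a knave, Kai is a knight, Hira is a knave, Mira is a knave, Clio is a knave, Eva is a knight, and Gus is a knave.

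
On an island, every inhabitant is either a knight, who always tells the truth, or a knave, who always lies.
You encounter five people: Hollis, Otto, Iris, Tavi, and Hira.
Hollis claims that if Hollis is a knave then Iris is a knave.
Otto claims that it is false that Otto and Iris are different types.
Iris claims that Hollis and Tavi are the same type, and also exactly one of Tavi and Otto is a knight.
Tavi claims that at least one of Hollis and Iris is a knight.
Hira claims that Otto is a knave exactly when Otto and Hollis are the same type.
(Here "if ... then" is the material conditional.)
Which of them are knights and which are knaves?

Hollis is a knight, Otto is a knave, Iris is a knight, Tavi is a knight, and Hira is a knave.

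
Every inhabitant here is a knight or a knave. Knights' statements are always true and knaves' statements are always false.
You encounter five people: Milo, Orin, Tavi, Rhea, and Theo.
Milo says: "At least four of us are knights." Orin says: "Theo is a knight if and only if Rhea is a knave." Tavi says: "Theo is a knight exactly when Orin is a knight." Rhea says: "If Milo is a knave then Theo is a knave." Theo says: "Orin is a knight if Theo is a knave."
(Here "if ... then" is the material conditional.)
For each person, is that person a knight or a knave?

Suppose Milo is a knight. Then Milo's statement "at least four of us are knights" would have to be true. Checking the 16 ways to assign the others, none is consistent with every speaker.
(For instance, with Orin=knight, Tavi=knight, Rhea=knave, Theo=knight, Rhea's claim "if Milo is a knave then Theo is a knave" comes out true where it would need to be false.)
So Milo must be a knave, making "at least four of us are knights" false. Taking Milo=knave, Orin=knight, Tavi=knight, Rhea=knave, Theo=knight, each remaining statement checks out:
  Orin (knight): "Theo is a knight if and only if Rhea is a knave" — true. ✓
  Tavi (knight): "Theo is a knight exactly when Orin is a knight" — true. ✓
  Rhea (knave): "if Milo is a knave then Theo is a knave" — false. ✓
  Theo (knight): "Orin is a knight if Theo is a knave" — true. ✓
This is the unique consistent assignment.

Knights: Orin, Tavi, and Theo. Knaves: Milo and Rhea.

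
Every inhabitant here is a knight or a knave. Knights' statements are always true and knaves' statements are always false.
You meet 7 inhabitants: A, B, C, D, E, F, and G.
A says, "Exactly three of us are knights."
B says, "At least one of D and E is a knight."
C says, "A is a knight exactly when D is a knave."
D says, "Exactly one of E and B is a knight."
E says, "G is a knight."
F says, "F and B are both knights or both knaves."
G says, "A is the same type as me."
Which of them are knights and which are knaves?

A is a knight, B is a knight, C is a knave, D is a knight, E is a knave, F is a knave, and G is a knave.

A (knight): "exactly three of us are knights" — True. ✓
B is a knight; "at least one of D and E is a knight" is True, as required.
As a knave, C's statement "A is a knight exactly when D is a knave" should be false; it is.
D (knight): "exactly one of E and B is a knight" — True. ✓
As a knave, E's statement "G is a knight" should be false; it is.
As a knave, F's statement "F and B are both knights or both knaves" should be false; it is.
G (knave): "A is the same type as me" — false. ✓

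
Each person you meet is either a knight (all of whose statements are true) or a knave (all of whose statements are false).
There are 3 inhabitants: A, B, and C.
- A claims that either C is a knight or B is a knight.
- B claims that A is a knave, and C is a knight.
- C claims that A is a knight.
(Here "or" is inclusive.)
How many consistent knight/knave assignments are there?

2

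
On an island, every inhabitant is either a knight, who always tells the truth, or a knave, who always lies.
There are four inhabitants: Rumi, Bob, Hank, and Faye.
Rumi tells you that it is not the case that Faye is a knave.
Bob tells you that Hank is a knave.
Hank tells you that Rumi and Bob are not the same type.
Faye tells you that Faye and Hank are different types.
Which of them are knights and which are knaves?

Rumi is a knight, Bob is a knight, Hank is a knave, and Faye is a knight.

Rumi is a knight, and the claim "it is not the case that Faye is a knave" is indeed True.
Bob (knight): "Hank is a knave" — True. ✓
Hank (knave): "Rumi and Bob are not the same type" — False. ✓
Faye (knight): "Faye and Hank are different types" — True. ✓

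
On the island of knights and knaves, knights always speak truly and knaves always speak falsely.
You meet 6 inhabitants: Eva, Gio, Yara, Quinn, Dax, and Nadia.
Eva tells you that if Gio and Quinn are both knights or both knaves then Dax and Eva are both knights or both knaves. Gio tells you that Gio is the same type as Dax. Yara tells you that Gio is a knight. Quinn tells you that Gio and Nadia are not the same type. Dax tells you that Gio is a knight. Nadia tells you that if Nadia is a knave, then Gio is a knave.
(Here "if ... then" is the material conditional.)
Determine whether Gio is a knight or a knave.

Consistent assignments: {Eva=knight, Gio=knight, Yara=knight, Quinn=knight, Dax=knight, Nadia=knave}; {Eva=knight, Gio=knight, Yara=knight, Quinn=knave, Dax=knight, Nadia=knight}; {Eva=knave, Gio=knight, Yara=knight, Quinn=knight, Dax=knight, Nadia=knave}
In every consistent assignment, Gio is a knight.

Gio is a knight.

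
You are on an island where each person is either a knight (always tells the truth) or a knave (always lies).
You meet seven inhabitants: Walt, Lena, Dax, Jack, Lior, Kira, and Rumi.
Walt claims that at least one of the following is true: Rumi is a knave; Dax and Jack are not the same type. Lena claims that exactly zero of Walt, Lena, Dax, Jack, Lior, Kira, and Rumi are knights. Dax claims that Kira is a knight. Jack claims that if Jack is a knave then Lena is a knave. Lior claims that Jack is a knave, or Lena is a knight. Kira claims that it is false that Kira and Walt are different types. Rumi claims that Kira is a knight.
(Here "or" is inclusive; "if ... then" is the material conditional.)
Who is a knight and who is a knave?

Walt is a knight, Lena is a knave, Dax is a knave, Jack is a knight, Lior is a knave, Kira is a knave, and Rumi is a knave.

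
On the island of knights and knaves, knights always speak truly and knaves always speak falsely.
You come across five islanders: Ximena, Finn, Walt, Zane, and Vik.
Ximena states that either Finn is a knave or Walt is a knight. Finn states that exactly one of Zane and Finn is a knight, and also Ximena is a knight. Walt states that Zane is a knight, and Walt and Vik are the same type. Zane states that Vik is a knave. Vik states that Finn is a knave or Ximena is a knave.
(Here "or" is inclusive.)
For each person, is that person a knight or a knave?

Ximena (knight): "either Finn is a knave or Walt is a knight" — true. ✓
Since Finn is a knave, "exactly one of Zane and Finn is a knight, and also Ximena is a knight" needs to be False, which holds.
Walt is a knave, and the claim "Zane is a knight, and Walt and Vik are the same type" is indeed False.
Zane (knave): "Vik is a knave" — False. ✓
Vik is a knight; "Finn is a knave or Ximena is a knave" is true, as required.

Ximena is a knight, Finn is a knave, Walt is a knave, Zane is a knave, and Vik is a knight.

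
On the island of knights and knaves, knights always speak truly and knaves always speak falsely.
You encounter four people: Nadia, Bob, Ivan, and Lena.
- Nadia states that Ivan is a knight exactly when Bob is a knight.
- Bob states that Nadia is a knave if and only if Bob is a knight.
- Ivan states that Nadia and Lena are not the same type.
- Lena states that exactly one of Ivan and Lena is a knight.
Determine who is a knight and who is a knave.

Suppose Nadia is a knight. Then Nadia's statement "Ivan is a knight exactly when Bob is a knight" would have to be true. Checking the 8 ways to assign the others, none is consistent with every speaker.
(For instance, with Bob=knight, Ivan=knave, Lena=knave, Nadia's claim "Ivan is a knight exactly when Bob is a knight" comes out false where it would need to be true.)
So Nadia must be a knave, making "Ivan is a knight exactly when Bob is a knight" false. Taking Nadia=knave, Bob=knight, Ivan=knave, Lena=knave, each remaining statement checks out:
  Bob (knight): "Nadia is a knave if and only if Bob is a knight" — true. ✓
  Ivan (knave): "Nadia and Lena are not the same type" — false. ✓
  Lena (knave): "exactly one of Ivan and Lena is a knight" — false. ✓
This is the unique consistent assignment.

Knights: Bob. Knaves: Nadia, Ivan, and Lena.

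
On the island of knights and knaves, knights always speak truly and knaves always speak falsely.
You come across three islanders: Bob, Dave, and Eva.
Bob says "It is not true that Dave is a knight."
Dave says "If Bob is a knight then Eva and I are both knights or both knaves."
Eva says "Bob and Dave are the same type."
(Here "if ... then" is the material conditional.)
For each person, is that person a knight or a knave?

Since Bob is a knave, "it is not true that Dave is a knight" needs to be false, which holds.
Dave is a knight, and the claim "if Bob is a knight then Eva and I are both knights or both knaves" is indeed True.
As a knave, Eva's statement "Bob and Dave are the same type" should be false; it is.

Bob is a knave, Dave is a knight, and Eva is a knave.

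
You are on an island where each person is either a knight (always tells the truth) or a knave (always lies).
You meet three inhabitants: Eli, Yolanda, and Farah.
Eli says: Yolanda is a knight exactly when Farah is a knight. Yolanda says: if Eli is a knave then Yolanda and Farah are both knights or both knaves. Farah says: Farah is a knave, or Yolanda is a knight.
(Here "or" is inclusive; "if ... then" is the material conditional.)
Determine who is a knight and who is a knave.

Eli is a knight; "Yolanda is a knight exactly when Farah is a knight" is true, as required.
Since Yolanda is a knight, "if Eli is a knave then Yolanda and Farah are both knights or both knaves" needs to be true, which holds.
As a knight, Farah's statement "Farah is a knave, or Yolanda is a knight" should be true; it is.

Knights: Eli, Yolanda, and Farah. Knaves: none.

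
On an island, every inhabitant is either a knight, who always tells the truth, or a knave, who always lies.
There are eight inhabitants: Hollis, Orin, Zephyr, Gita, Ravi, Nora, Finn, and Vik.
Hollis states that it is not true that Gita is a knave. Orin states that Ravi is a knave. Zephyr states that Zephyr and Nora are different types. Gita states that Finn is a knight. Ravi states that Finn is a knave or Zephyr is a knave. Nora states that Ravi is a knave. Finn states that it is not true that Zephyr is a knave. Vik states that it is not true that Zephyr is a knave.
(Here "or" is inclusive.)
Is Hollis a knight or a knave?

Hollis is a knave.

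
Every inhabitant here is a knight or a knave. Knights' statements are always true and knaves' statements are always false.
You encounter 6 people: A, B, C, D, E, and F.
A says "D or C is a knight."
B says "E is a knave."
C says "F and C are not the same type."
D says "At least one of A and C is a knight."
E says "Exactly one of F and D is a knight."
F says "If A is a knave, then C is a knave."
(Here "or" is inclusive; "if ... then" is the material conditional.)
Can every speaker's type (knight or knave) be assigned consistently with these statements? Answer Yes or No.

No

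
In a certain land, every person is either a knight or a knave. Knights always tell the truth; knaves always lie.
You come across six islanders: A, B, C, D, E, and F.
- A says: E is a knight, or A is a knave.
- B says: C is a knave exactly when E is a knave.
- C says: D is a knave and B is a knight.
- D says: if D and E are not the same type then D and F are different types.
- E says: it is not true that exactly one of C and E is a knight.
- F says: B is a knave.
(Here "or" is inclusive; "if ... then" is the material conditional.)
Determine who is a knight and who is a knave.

Knights: A, B, C, and E. Knaves: D and F.

Since A is a knight, "E is a knight, or A is a knave" needs to be true, which holds.
B is a knight, and the claim "C is a knave exactly when E is a knave" is indeed true.
C (knight): "D is a knave and B is a knight" — true. ✓
D is a knave, so "if D and E are not the same type then D and F are different types" must be false — and it is.
E is a knight; "it is not true that exactly one of C and E is a knight" is true, as required.
F is a knave; "B is a knave" is false, as required.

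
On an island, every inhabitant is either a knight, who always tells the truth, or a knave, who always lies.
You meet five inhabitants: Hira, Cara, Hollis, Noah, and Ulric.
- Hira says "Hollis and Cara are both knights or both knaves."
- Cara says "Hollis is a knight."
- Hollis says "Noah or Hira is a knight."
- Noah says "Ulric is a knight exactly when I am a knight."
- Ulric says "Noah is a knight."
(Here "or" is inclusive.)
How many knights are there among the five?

The unique consistent assignment is Hira=knight, Cara=knight, Hollis=knight, Noah=knight, Ulric=knight.
That has 5 knights.

5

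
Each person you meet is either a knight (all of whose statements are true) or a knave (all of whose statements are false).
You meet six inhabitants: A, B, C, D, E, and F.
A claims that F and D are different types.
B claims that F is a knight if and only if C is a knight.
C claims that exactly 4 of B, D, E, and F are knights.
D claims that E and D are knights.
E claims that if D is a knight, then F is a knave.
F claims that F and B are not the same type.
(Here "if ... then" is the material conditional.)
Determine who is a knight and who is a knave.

Knights: A, E, and F. Knaves: B, C, and D.

A (knight): "F and D are different types" — true. ✓
B is a knave; "F is a knight if and only if C is a knight" is False, as required.
C is a knave, and the claim "exactly 4 of B, D, E, and F are knights" is indeed False.
D is a knave, so "E and D are knights" must be False — and it is.
E is a knight, so "if D is a knight, then F is a knave" must be true — and it is.
F is a knight, and the claim "F and B are not the same type" is indeed true.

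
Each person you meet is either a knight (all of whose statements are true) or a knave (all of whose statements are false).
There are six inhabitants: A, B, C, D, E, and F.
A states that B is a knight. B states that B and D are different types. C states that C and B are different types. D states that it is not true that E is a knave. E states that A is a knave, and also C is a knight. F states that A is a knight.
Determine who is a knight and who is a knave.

Since A is a knave, "B is a knight" needs to be false, which holds.
B is a knave, and the claim "B and D are different types" is indeed false.
C is a knave, so "C and B are different types" must be false — and it is.
D is a knave, and the claim "it is not true that E is a knave" is indeed false.
As a knave, E's statement "A is a knave, and also C is a knight" should be false; it is.
F is a knave, so "A is a knight" must be false — and it is.

A is a knave, B is a knave, C is a knave, D is a knave, E is a knave, and F is a knave.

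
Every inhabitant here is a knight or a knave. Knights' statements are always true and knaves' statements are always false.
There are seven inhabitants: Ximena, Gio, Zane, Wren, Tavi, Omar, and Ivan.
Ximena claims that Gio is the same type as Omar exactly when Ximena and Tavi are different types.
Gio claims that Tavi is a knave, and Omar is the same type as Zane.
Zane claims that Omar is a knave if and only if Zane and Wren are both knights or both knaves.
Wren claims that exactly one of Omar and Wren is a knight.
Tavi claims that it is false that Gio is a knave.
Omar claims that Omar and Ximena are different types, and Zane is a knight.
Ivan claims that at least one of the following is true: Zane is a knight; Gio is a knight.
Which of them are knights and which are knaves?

Ximena is a knave; "Gio is the same type as Omar exactly when Ximena and Tavi are different types" is false, as required.
Gio is a knave, so "Tavi is a knave, and Omar is the same type as Zane" must be false — and it is.
Since Zane is a knight, "Omar is a knave if and only if Zane and Wren are both knights or both knaves" needs to be True, which holds.
As a knight, Wren's statement "exactly one of Omar and Wren is a knight" should be True; it is.
Tavi is a knave, so "it is false that Gio is a knave" must be false — and it is.
Omar is a knave; "Omar and Ximena are different types, and Zane is a knight" is false, as required.
As a knight, Ivan's statement "at least one of the following is true: Zane is a knight; Gio is a knight" should be True; it is.

Knights: Zane, Wren, and Ivan. Knaves: Ximena, Gio, Tavi, and Omar.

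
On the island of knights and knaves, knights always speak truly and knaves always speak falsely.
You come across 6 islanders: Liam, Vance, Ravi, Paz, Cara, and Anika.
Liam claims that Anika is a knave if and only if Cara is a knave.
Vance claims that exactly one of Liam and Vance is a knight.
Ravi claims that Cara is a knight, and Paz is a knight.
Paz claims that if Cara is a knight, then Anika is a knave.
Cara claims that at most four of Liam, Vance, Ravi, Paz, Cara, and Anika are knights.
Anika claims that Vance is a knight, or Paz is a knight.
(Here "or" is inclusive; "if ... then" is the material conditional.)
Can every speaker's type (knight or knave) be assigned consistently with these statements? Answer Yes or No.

Checking all 64 assignments, each has at least one speaker whose statement's truth value contradicts their type.

No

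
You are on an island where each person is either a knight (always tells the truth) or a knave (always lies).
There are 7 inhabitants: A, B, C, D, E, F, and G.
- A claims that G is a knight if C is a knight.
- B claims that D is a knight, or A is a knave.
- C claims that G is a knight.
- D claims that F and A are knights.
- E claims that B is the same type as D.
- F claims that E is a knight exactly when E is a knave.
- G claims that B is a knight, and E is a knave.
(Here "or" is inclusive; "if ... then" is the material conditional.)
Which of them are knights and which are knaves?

A is a knight, B is a knave, C is a knave, D is a knave, E is a knight, F is a knave, and G is a knave.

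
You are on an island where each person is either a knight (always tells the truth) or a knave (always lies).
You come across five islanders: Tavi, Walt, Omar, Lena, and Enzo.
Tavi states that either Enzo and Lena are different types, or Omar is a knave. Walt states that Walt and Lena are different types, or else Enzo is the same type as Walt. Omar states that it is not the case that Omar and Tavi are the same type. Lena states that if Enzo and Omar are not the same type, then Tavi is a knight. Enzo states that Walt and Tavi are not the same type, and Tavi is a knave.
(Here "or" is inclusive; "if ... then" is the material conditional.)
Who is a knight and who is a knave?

Tavi is a knave, Walt is a knight, Omar is a knight, Lena is a knight, and Enzo is a knight.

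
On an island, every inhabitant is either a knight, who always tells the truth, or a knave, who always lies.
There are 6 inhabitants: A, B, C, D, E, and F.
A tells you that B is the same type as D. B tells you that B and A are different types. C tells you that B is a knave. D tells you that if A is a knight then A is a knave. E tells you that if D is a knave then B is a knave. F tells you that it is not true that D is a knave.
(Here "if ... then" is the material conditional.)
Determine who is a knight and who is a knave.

A is a knave, B is a knave, C is a knight, D is a knight, E is a knight, and F is a knight.

A (knave): "B is the same type as D" — false. ✓
B (knave): "B and A are different types" — false. ✓
Since C is a knight, "B is a knave" needs to be True, which holds.
D is a knight, so "if A is a knight then A is a knave" must be True — and it is.
As a knight, E's statement "if D is a knave then B is a knave" should be True; it is.
F is a knight; "it is not true that D is a knave" is True, as required.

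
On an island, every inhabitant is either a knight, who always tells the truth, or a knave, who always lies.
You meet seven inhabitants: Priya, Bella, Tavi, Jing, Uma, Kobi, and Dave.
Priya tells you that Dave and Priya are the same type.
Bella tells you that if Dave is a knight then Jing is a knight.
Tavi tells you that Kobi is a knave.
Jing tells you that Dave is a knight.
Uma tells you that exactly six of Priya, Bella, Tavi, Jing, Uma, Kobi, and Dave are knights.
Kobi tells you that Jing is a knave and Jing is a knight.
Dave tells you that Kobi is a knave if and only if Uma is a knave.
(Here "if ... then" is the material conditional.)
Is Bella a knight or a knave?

Bella is a knight.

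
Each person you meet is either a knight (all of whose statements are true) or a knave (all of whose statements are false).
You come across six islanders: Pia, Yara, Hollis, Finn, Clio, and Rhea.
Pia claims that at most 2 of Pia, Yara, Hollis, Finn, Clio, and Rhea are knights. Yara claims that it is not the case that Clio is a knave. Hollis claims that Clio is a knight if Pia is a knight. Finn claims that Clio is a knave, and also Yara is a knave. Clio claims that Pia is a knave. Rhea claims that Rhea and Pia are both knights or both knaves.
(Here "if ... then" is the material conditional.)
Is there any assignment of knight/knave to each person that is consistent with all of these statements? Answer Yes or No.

Yes

One consistent assignment: Pia=knight, Yara=knave, Hollis=knave, Finn=knight, Clio=knave, Rhea=knave.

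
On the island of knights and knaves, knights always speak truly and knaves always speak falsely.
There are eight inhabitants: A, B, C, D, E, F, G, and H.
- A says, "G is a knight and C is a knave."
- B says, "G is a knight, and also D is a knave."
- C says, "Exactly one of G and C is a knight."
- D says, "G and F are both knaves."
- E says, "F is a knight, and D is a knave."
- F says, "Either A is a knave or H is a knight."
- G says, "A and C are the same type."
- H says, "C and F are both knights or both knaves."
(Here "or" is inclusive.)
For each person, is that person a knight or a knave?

As a knave, A's statement "G is a knight and C is a knave" should be false; it is.
B is a knave, so "G is a knight, and also D is a knave" must be false — and it is.
Since C is a knight, "exactly one of G and C is a knight" needs to be True, which holds.
D is a knave; "G and F are both knaves" is false, as required.
E is a knight, so "F is a knight, and D is a knave" must be True — and it is.
F is a knight; "either A is a knave or H is a knight" is True, as required.
G is a knave, so "A and C are the same type" must be false — and it is.
As a knight, H's statement "C and F are both knights or both knaves" should be True; it is.

A is a knave, B is a knave, C is a knight, D is a knave, E is a knight, F is a knight, G is a knave, and H is a knight.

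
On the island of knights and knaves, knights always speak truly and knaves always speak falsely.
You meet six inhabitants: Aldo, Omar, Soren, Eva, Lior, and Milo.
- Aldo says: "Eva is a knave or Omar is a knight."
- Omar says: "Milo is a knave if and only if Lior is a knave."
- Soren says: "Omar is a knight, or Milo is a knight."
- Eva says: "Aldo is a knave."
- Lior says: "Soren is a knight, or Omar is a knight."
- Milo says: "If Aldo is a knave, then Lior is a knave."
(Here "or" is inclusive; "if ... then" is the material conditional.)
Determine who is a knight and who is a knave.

Knights: Aldo, Omar, Soren, Lior, and Milo. Knaves: Eva.

As a knight, Aldo's statement "Eva is a knave or Omar is a knight" should be true; it is.
Since Omar is a knight, "Milo is a knave if and only if Lior is a knave" needs to be true, which holds.
Soren is a knight, and the claim "Omar is a knight, or Milo is a knight" is indeed true.
Eva is a knave, so "Aldo is a knave" must be false — and it is.
Lior is a knight; "Soren is a knight, or Omar is a knight" is true, as required.
As a knight, Milo's statement "if Aldo is a knave, then Lior is a knave" should be true; it is.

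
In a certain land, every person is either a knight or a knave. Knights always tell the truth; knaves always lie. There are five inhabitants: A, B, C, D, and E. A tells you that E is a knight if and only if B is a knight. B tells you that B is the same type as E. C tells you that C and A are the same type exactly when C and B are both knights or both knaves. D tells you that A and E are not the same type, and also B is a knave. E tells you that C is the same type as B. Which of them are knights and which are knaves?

Knights: A, B, C, and E. Knaves: D.

A is a knight; "E is a knight if and only if B is a knight" is true, as required.
B is a knight; "B is the same type as E" is true, as required.
C is a knight, and the claim "C and A are the same type exactly when C and B are both knights or both knaves" is indeed true.
D is a knave, and the claim "A and E are not the same type, and also B is a knave" is indeed False.
E is a knight, so "C is the same type as B" must be true — and it is.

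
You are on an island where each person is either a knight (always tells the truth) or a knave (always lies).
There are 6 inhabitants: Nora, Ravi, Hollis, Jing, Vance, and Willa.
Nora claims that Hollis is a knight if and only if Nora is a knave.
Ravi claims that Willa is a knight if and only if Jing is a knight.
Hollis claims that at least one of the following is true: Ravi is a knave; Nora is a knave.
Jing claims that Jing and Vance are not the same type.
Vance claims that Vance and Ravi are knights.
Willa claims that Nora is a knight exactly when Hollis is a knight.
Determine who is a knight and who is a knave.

Knights: Nora and Ravi. Knaves: Hollis, Jing, Vance, and Willa.

Since Nora is a knight, "Hollis is a knight if and only if Nora is a knave" needs to be true, which holds.
Ravi is a knight, and the claim "Willa is a knight if and only if Jing is a knight" is indeed true.
Since Hollis is a knave, "at least one of the following is true: Ravi is a knave; Nora is a knave" needs to be False, which holds.
Jing is a knave, and the claim "Jing and Vance are not the same type" is indeed False.
Vance (knave): "Vance and Ravi are knights" — False. ✓
Willa (knave): "Nora is a knight exactly when Hollis is a knight" — False. ✓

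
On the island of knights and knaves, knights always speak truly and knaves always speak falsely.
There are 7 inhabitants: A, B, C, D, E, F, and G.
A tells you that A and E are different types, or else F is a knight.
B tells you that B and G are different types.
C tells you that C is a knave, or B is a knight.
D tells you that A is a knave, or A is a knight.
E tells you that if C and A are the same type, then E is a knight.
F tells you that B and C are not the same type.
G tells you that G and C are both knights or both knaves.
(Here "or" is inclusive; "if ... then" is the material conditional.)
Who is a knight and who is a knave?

As a knight, A's statement "A and E are different types, or else F is a knight" should be True; it is.
B is a knight; "B and G are different types" is True, as required.
C is a knight, so "C is a knave, or B is a knight" must be True — and it is.
D is a knight, so "A is a knave, or A is a knight" must be True — and it is.
E (knave): "if C and A are the same type, then E is a knight" — False. ✓
F (knave): "B and C are not the same type" — False. ✓
As a knave, G's statement "G and C are both knights or both knaves" should be False; it is.

Knights: A, B, C, and D. Knaves: E, F, and G.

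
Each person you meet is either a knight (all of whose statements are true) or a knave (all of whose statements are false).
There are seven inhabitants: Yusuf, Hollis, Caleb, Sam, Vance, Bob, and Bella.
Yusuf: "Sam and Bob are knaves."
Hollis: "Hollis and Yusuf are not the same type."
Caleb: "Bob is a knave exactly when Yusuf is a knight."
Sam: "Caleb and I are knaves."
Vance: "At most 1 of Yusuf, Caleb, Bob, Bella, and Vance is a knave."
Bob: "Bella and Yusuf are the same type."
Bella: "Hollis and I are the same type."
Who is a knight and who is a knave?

Yusuf is a knave, Hollis is a knight, Caleb is a knight, Sam is a knave, Vance is a knave, Bob is a knight, and Bella is a knave.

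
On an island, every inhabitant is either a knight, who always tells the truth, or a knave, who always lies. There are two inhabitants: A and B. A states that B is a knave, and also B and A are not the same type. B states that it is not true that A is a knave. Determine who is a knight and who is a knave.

A is a knave and B is a knave.

Suppose A is a knight. Then A's statement "B is a knave, and also B and A are not the same type" would have to be true. Checking the 2 ways to assign the others, none is consistent with every speaker.
(For instance, with B=knave, B's claim "it is not true that A is a knave" comes out true where it would need to be false.)
So A must be a knave, making "B is a knave, and also B and A are not the same type" false. Taking A=knave, B=knave, each remaining statement checks out:
  B (knave): "it is not true that A is a knave" — false. ✓
This is the unique consistent assignment.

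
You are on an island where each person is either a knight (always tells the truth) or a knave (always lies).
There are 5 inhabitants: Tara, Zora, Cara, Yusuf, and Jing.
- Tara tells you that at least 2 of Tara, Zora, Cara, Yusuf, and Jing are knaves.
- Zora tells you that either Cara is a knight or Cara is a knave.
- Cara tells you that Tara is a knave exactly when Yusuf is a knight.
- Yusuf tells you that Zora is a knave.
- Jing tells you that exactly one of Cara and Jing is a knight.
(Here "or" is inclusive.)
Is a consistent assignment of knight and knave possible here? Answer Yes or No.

No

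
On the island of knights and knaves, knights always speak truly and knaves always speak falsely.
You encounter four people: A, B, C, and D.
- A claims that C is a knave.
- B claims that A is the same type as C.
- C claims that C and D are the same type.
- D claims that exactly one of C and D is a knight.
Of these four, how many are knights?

2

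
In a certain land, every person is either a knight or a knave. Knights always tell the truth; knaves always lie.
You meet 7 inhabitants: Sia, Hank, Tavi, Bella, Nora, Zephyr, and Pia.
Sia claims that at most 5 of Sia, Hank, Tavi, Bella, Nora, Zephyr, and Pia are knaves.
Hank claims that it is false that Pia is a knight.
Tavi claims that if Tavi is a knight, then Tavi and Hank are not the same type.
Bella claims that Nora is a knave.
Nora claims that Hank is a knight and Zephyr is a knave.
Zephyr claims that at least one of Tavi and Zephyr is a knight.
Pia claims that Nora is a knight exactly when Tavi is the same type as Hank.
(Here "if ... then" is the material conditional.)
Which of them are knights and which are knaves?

Knights: Sia, Tavi, Bella, Zephyr, and Pia. Knaves: Hank and Nora.

Sia is a knight, and the claim "at most 5 of Sia, Hank, Tavi, Bella, Nora, Zephyr, and Pia are knaves" is indeed true.
Hank (knave): "it is false that Pia is a knight" — False. ✓
Tavi is a knight; "if Tavi is a knight, then Tavi and Hank are not the same type" is true, as required.
Since Bella is a knight, "Nora is a knave" needs to be true, which holds.
Nora is a knave, and the claim "Hank is a knight and Zephyr is a knave" is indeed False.
Since Zephyr is a knight, "at least one of Tavi and Zephyr is a knight" needs to be true, which holds.
Pia is a knight, so "Nora is a knight exactly when Tavi is the same type as Hank" must be true — and it is.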